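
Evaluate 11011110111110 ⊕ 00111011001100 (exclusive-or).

XOR: 1 when bits differ
  11011110111110
^ 00111011001100
----------------
  11100101110010
Decimal: 14270 ^ 3788 = 14706



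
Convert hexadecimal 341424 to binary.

Convert each hex digit to 4 bits:
  3 = 0011
  4 = 0100
  1 = 0001
  4 = 0100
  2 = 0010
  4 = 0100
Concatenate: 001101000001010000100100



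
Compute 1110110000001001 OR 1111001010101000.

OR: 1 when either bit is 1
  1110110000001001
| 1111001010101000
------------------
  1111111010101001
Decimal: 60425 | 62120 = 65193



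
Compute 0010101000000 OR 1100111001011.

OR: 1 when either bit is 1
  0010101000000
| 1100111001011
---------------
  1110111001011
Decimal: 1344 | 6603 = 7627



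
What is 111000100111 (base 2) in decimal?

Sum of powers of 2 for each 1-bit:
2^0 + 2^1 + 2^2 + 2^5 + 2^9 + 2^10 + 2^11
= 1 + 2 + 4 + 32 + 512 + 1024 + 2048
= 3623



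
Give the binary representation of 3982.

Using repeated division by 2:
3982 ÷ 2 = 1991 remainder 0
1991 ÷ 2 = 995 remainder 1
995 ÷ 2 = 497 remainder 1
497 ÷ 2 = 248 remainder 1
248 ÷ 2 = 124 remainder 0
124 ÷ 2 = 62 remainder 0
62 ÷ 2 = 31 remainder 0
31 ÷ 2 = 15 remainder 1
15 ÷ 2 = 7 remainder 1
7 ÷ 2 = 3 remainder 1
3 ÷ 2 = 1 remainder 1
1 ÷ 2 = 0 remainder 1
Reading remainders bottom to top: 111110001110



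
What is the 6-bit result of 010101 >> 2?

Original: 010101 (decimal 21)
Shift right by 2 positions
Drop the 2 low bits; fill with zeros on the left
Result: 000101 (decimal 5)
Equivalent: 21 >> 2 = 21 ÷ 2^2 = 5



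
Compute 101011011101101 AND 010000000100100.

AND: 1 only when both bits are 1
  101011011101101
& 010000000100100
-----------------
  000000000100100
Decimal: 22253 & 8228 = 36



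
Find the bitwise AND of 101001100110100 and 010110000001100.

AND: 1 only when both bits are 1
  101001100110100
& 010110000001100
-----------------
  000000000000100
Decimal: 21300 & 11276 = 4



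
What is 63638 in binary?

Using repeated division by 2:
63638 ÷ 2 = 31819 remainder 0
31819 ÷ 2 = 15909 remainder 1
15909 ÷ 2 = 7954 remainder 1
7954 ÷ 2 = 3977 remainder 0
3977 ÷ 2 = 1988 remainder 1
1988 ÷ 2 = 994 remainder 0
994 ÷ 2 = 497 remainder 0
497 ÷ 2 = 248 remainder 1
248 ÷ 2 = 124 remainder 0
124 ÷ 2 = 62 remainder 0
62 ÷ 2 = 31 remainder 0
31 ÷ 2 = 15 remainder 1
15 ÷ 2 = 7 remainder 1
7 ÷ 2 = 3 remainder 1
3 ÷ 2 = 1 remainder 1
1 ÷ 2 = 0 remainder 1
Reading remainders bottom to top: 1111100010010110



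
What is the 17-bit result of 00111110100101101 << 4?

Original: 00111110100101101 (decimal 32045)
Shift left by 4 positions
Append 4 zeros on the right and drop the 4 high bits that overflow the 17-bit width
Result: 11101001011010000 (decimal 119504)
Equivalent: 32045 << 4 = 32045 × 2^4 = 512720, truncated to 17 bits = 119504



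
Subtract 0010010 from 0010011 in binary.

Method 1 - Direct subtraction (column by column from the right: bit − bit − borrow-in; if negative, add 2 and borrow 1 from the next column):
borrow: 0000000
        0010011
-       0010010
---------------
        0000001

Method 2 - Add two's complement:
Two's complement of 0010010: invert → 1101101, add 1 → 1101110
  0010011
+ 1101110
---------
 10000001  (end carry out of the top bit = 1)
Discarding the end carry: 0000001
Decimal check:
  0010011 = 16 + 2 + 1 = 19
  0010010 = 16 + 2 = 18
  19 - 18 = 1, and 0000001 = 1 ✓



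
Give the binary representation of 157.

Using repeated division by 2:
157 ÷ 2 = 78 remainder 1
78 ÷ 2 = 39 remainder 0
39 ÷ 2 = 19 remainder 1
19 ÷ 2 = 9 remainder 1
9 ÷ 2 = 4 remainder 1
4 ÷ 2 = 2 remainder 0
2 ÷ 2 = 1 remainder 0
1 ÷ 2 = 0 remainder 1
Reading remainders bottom to top: 10011101



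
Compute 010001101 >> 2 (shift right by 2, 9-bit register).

Original: 010001101 (decimal 141)
Shift right by 2 positions
Drop the 2 low bits; fill with zeros on the left
Result: 000100011 (decimal 35)
Equivalent: 141 >> 2 = 141 ÷ 2^2 = 35



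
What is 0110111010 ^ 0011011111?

XOR: 1 when bits differ
  0110111010
^ 0011011111
------------
  0101100101
Decimal: 442 ^ 223 = 357



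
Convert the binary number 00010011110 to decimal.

Sum of powers of 2 for each 1-bit:
2^1 + 2^2 + 2^3 + 2^4 + 2^7
= 2 + 4 + 8 + 16 + 128
= 158



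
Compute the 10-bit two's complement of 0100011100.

Original: 0100011100
Step 1 - Invert all bits: 1011100011
Step 2 - Add 1: 1011100100
Verification: 0100011100 + 1011100100 = 10000000000; discarding the end carry (carry out of the top bit) leaves the 10-bit value 0000000000, as required for x + (-x)



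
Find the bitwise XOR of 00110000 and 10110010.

XOR: 1 when bits differ
  00110000
^ 10110010
----------
  10000010
Decimal: 48 ^ 178 = 130



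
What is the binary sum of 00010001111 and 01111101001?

Add column by column from the right: bit + bit + carry-in; write the sum mod 2, carry 1 when the sum is 2 or 3.
carry:  11100011110
        00010001111
+       01111101001
-------------------
       010001111000
(the carry out of the leftmost column, 0, becomes the leading bit)
Decimal check:
  00010001111 = 128 + 8 + 4 + 2 + 1 = 143
  01111101001 = 512 + 256 + 128 + 64 + 32 + 8 + 1 = 1001
  143 + 1001 = 1144, and 010001111000 = 1024 + 64 + 32 + 16 + 8 = 1144 ✓



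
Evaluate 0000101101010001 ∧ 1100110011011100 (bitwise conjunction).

AND: 1 only when both bits are 1
  0000101101010001
& 1100110011011100
------------------
  0000100001010000
Decimal: 2897 & 52444 = 2128



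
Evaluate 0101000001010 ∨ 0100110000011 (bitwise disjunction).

OR: 1 when either bit is 1
  0101000001010
| 0100110000011
---------------
  0101110001011
Decimal: 2570 | 2435 = 2955



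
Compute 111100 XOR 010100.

XOR: 1 when bits differ
  111100
^ 010100
--------
  101000
Decimal: 60 ^ 20 = 40



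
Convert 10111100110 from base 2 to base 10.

Sum of powers of 2 for each 1-bit:
2^1 + 2^2 + 2^5 + 2^6 + 2^7 + 2^8 + 2^10
= 2 + 4 + 32 + 64 + 128 + 256 + 1024
= 1510



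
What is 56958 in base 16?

Using repeated division by 16 (digits 10–15 are A–F):
56958 ÷ 16 = 3559 remainder 14 (E)
3559 ÷ 16 = 222 remainder 7
222 ÷ 16 = 13 remainder 14 (E)
13 ÷ 16 = 0 remainder 13 (D)
Reading remainders bottom to top: DE7E



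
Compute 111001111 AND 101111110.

AND: 1 only when both bits are 1
  111001111
& 101111110
-----------
  101001110
Decimal: 463 & 382 = 334



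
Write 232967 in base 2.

Using repeated division by 2:
232967 ÷ 2 = 116483 remainder 1
116483 ÷ 2 = 58241 remainder 1
58241 ÷ 2 = 29120 remainder 1
29120 ÷ 2 = 14560 remainder 0
14560 ÷ 2 = 7280 remainder 0
7280 ÷ 2 = 3640 remainder 0
3640 ÷ 2 = 1820 remainder 0
1820 ÷ 2 = 910 remainder 0
910 ÷ 2 = 455 remainder 0
455 ÷ 2 = 227 remainder 1
227 ÷ 2 = 113 remainder 1
113 ÷ 2 = 56 remainder 1
56 ÷ 2 = 28 remainder 0
28 ÷ 2 = 14 remainder 0
14 ÷ 2 = 7 remainder 0
7 ÷ 2 = 3 remainder 1
3 ÷ 2 = 1 remainder 1
1 ÷ 2 = 0 remainder 1
Reading remainders bottom to top: 111000111000000111



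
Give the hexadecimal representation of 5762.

Using repeated division by 16 (digits 10–15 are A–F):
5762 ÷ 16 = 360 remainder 2
360 ÷ 16 = 22 remainder 8
22 ÷ 16 = 1 remainder 6
1 ÷ 16 = 0 remainder 1
Reading remainders bottom to top: 1682



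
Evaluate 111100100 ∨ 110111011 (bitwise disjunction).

OR: 1 when either bit is 1
  111100100
| 110111011
-----------
  111111111
Decimal: 484 | 443 = 511



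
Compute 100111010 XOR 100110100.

XOR: 1 when bits differ
  100111010
^ 100110100
-----------
  000001110
Decimal: 314 ^ 308 = 14



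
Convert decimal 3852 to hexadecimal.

Using repeated division by 16 (digits 10–15 are A–F):
3852 ÷ 16 = 240 remainder 12 (C)
240 ÷ 16 = 15 remainder 0
15 ÷ 16 = 0 remainder 15 (F)
Reading remainders bottom to top: F0C



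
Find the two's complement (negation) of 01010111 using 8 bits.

Original: 01010111
Step 1 - Invert all bits: 10101000
Step 2 - Add 1: 10101001
Verification: 01010111 + 10101001 = 100000000; discarding the end carry (carry out of the top bit) leaves the 8-bit value 00000000, as required for x + (-x)



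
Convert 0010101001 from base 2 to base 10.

Sum of powers of 2 for each 1-bit:
2^0 + 2^3 + 2^5 + 2^7
= 1 + 8 + 32 + 128
= 169



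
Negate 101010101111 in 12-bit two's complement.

Original (sign bit 1, negative): 101010101111
Step 1 - Invert all bits: 010101010000
Step 2 - Add 1: 010101010001
Verification: 101010101111 + 010101010001 = 1000000000000; discarding the end carry (carry out of the top bit) leaves the 12-bit value 000000000000, as required for x + (-x)



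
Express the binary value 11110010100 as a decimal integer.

Sum of powers of 2 for each 1-bit:
2^2 + 2^4 + 2^7 + 2^8 + 2^9 + 2^10
= 4 + 16 + 128 + 256 + 512 + 1024
= 1940



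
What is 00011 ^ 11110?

XOR: 1 when bits differ
  00011
^ 11110
-------
  11101
Decimal: 3 ^ 30 = 29



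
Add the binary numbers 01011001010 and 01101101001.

Add column by column from the right: bit + bit + carry-in; write the sum mod 2, carry 1 when the sum is 2 or 3.
carry:  11110010000
        01011001010
+       01101101001
-------------------
       011000110011
(the carry out of the leftmost column, 0, becomes the leading bit)
Decimal check:
  01011001010 = 512 + 128 + 64 + 8 + 2 = 714
  01101101001 = 512 + 256 + 64 + 32 + 8 + 1 = 873
  714 + 873 = 1587, and 011000110011 = 1024 + 512 + 32 + 16 + 2 + 1 = 1587 ✓



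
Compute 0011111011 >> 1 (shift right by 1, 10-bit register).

Original: 0011111011 (decimal 251)
Shift right by 1 position
Drop the 1 low bit; fill with zero on the left
Result: 0001111101 (decimal 125)
Equivalent: 251 >> 1 = 251 ÷ 2^1 = 125



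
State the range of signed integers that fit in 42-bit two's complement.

For 42-bit two's complement:
Minimum: -2^41 = -2199023255552
Maximum: 2^41 - 1 = 2199023255551



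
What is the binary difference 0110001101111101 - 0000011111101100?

Method 1 - Direct subtraction (column by column from the right: bit − bit − borrow-in; if negative, add 2 and borrow 1 from the next column):
borrow: 0011111100000000
        0110001101111101
-       0000011111101100
------------------------
        0101101110010001

Method 2 - Add two's complement:
Two's complement of 0000011111101100: invert → 1111100000010011, add 1 → 1111100000010100
  0110001101111101
+ 1111100000010100
------------------
 10101101110010001  (end carry out of the top bit = 1)
Discarding the end carry: 0101101110010001
Decimal check:
  0110001101111101 = 16384 + 8192 + 512 + 256 + 64 + 32 + 16 + 8 + 4 + 1 = 25469
  0000011111101100 = 1024 + 512 + 256 + 128 + 64 + 32 + 8 + 4 = 2028
  25469 - 2028 = 23441, and 0101101110010001 = 16384 + 4096 + 2048 + 512 + 256 + 128 + 16 + 1 = 23441 ✓



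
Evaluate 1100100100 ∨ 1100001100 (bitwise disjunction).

OR: 1 when either bit is 1
  1100100100
| 1100001100
------------
  1100101100
Decimal: 804 | 780 = 812



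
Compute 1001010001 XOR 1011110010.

XOR: 1 when bits differ
  1001010001
^ 1011110010
------------
  0010100011
Decimal: 593 ^ 754 = 163



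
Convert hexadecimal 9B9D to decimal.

Expand by place value (powers of 16):
Digit values: B = 11, D = 13
9B9D = 9 × 16^3 + 11 × 16^2 + 9 × 16^1 + 13 × 16^0
= 9 × 4096 + 11 × 256 + 9 × 16 + 13 × 1
= 36864 + 2816 + 144 + 13
= 39837



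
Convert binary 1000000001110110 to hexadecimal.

Group into 4-bit nibbles from right:
  1000 = 8
  0000 = 0
  0111 = 7
  0110 = 6
Result: 8076



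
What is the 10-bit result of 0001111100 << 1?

Original: 0001111100 (decimal 124)
Shift left by 1 position
Append 1 zero on the right
Result: 0011111000 (decimal 248)
Equivalent: 124 << 1 = 124 × 2^1 = 248



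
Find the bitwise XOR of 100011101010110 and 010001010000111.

XOR: 1 when bits differ
  100011101010110
^ 010001010000111
-----------------
  110010111010001
Decimal: 18262 ^ 8839 = 26065



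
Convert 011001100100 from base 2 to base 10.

Sum of powers of 2 for each 1-bit:
2^2 + 2^5 + 2^6 + 2^9 + 2^10
= 4 + 32 + 64 + 512 + 1024
= 1636



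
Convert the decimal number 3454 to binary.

Using repeated division by 2:
3454 ÷ 2 = 1727 remainder 0
1727 ÷ 2 = 863 remainder 1
863 ÷ 2 = 431 remainder 1
431 ÷ 2 = 215 remainder 1
215 ÷ 2 = 107 remainder 1
107 ÷ 2 = 53 remainder 1
53 ÷ 2 = 26 remainder 1
26 ÷ 2 = 13 remainder 0
13 ÷ 2 = 6 remainder 1
6 ÷ 2 = 3 remainder 0
3 ÷ 2 = 1 remainder 1
1 ÷ 2 = 0 remainder 1
Reading remainders bottom to top: 110101111110



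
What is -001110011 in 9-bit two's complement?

Original: 001110011
Step 1 - Invert all bits: 110001100
Step 2 - Add 1: 110001101
Verification: 001110011 + 110001101 = 1000000000; discarding the end carry (carry out of the top bit) leaves the 9-bit value 000000000, as required for x + (-x)



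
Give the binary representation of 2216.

Using repeated division by 2:
2216 ÷ 2 = 1108 remainder 0
1108 ÷ 2 = 554 remainder 0
554 ÷ 2 = 277 remainder 0
277 ÷ 2 = 138 remainder 1
138 ÷ 2 = 69 remainder 0
69 ÷ 2 = 34 remainder 1
34 ÷ 2 = 17 remainder 0
17 ÷ 2 = 8 remainder 1
8 ÷ 2 = 4 remainder 0
4 ÷ 2 = 2 remainder 0
2 ÷ 2 = 1 remainder 0
1 ÷ 2 = 0 remainder 1
Reading remainders bottom to top: 100010101000



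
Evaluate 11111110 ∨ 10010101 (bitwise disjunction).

OR: 1 when either bit is 1
  11111110
| 10010101
----------
  11111111
Decimal: 254 | 149 = 255



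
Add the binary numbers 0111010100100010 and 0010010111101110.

Add column by column from the right: bit + bit + carry-in; write the sum mod 2, carry 1 when the sum is 2 or 3.
carry:  1100101111011100
        0111010100100010
+       0010010111101110
------------------------
       01001101100010000
(the carry out of the leftmost column, 0, becomes the leading bit)
Decimal check:
  0111010100100010 = 16384 + 8192 + 4096 + 1024 + 256 + 32 + 2 = 29986
  0010010111101110 = 8192 + 1024 + 256 + 128 + 64 + 32 + 8 + 4 + 2 = 9710
  29986 + 9710 = 39696, and 01001101100010000 = 32768 + 4096 + 2048 + 512 + 256 + 16 = 39696 ✓



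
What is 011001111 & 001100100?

AND: 1 only when both bits are 1
  011001111
& 001100100
-----------
  001000100
Decimal: 207 & 100 = 68



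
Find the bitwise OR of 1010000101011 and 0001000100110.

OR: 1 when either bit is 1
  1010000101011
| 0001000100110
---------------
  1011000101111
Decimal: 5163 | 550 = 5679



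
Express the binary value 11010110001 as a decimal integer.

Sum of powers of 2 for each 1-bit:
2^0 + 2^4 + 2^5 + 2^7 + 2^9 + 2^10
= 1 + 16 + 32 + 128 + 512 + 1024
= 1713



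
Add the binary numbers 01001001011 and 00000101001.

Add column by column from the right: bit + bit + carry-in; write the sum mod 2, carry 1 when the sum is 2 or 3.
carry:  00000010110
        01001001011
+       00000101001
-------------------
       001001110100
(the carry out of the leftmost column, 0, becomes the leading bit)
Decimal check:
  01001001011 = 512 + 64 + 8 + 2 + 1 = 587
  00000101001 = 32 + 8 + 1 = 41
  587 + 41 = 628, and 001001110100 = 512 + 64 + 32 + 16 + 4 = 628 ✓



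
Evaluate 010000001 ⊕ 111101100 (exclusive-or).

XOR: 1 when bits differ
  010000001
^ 111101100
-----------
  101101101
Decimal: 129 ^ 492 = 365



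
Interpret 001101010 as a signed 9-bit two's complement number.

Binary: 001101010
Sign bit: 0 (non-negative)
Read directly as an unsigned value:
001101010 = 64 + 32 + 8 + 2 = 106
Value: 106



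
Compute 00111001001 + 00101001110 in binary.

Add column by column from the right: bit + bit + carry-in; write the sum mod 2, carry 1 when the sum is 2 or 3.
carry:  01110010000
        00111001001
+       00101001110
-------------------
       001100010111
(the carry out of the leftmost column, 0, becomes the leading bit)
Decimal check:
  00111001001 = 256 + 128 + 64 + 8 + 1 = 457
  00101001110 = 256 + 64 + 8 + 4 + 2 = 334
  457 + 334 = 791, and 001100010111 = 512 + 256 + 16 + 4 + 2 + 1 = 791 ✓



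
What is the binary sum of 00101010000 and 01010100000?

Add column by column from the right: bit + bit + carry-in; write the sum mod 2, carry 1 when the sum is 2 or 3.
carry:  00000000000
        00101010000
+       01010100000
-------------------
       001111110000
(the carry out of the leftmost column, 0, becomes the leading bit)
Decimal check:
  00101010000 = 256 + 64 + 16 = 336
  01010100000 = 512 + 128 + 32 = 672
  336 + 672 = 1008, and 001111110000 = 512 + 256 + 128 + 64 + 32 + 16 = 1008 ✓



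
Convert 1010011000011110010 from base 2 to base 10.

Sum of powers of 2 for each 1-bit:
2^1 + 2^4 + 2^5 + 2^6 + 2^7 + 2^12 + 2^13 + 2^16 + 2^18
= 2 + 16 + 32 + 64 + 128 + 4096 + 8192 + 65536 + 262144
= 340210



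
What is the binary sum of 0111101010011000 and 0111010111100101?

Add column by column from the right: bit + bit + carry-in; write the sum mod 2, carry 1 when the sum is 2 or 3.
carry:  1111111100000000
        0111101010011000
+       0111010111100101
------------------------
       01111000001111101
(the carry out of the leftmost column, 0, becomes the leading bit)
Decimal check:
  0111101010011000 = 16384 + 8192 + 4096 + 2048 + 512 + 128 + 16 + 8 = 31384
  0111010111100101 = 16384 + 8192 + 4096 + 1024 + 256 + 128 + 64 + 32 + 4 + 1 = 30181
  31384 + 30181 = 61565, and 01111000001111101 = 32768 + 16384 + 8192 + 4096 + 64 + 32 + 16 + 8 + 4 + 1 = 61565 ✓



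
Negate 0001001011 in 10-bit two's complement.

Original: 0001001011
Step 1 - Invert all bits: 1110110100
Step 2 - Add 1: 1110110101
Verification: 0001001011 + 1110110101 = 10000000000; discarding the end carry (carry out of the top bit) leaves the 10-bit value 0000000000, as required for x + (-x)



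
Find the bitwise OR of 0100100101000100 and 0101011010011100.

OR: 1 when either bit is 1
  0100100101000100
| 0101011010011100
------------------
  0101111111011100
Decimal: 18756 | 22172 = 24540



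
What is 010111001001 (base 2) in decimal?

Sum of powers of 2 for each 1-bit:
2^0 + 2^3 + 2^6 + 2^7 + 2^8 + 2^10
= 1 + 8 + 64 + 128 + 256 + 1024
= 1481



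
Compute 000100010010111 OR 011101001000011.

OR: 1 when either bit is 1
  000100010010111
| 011101001000011
-----------------
  011101011010111
Decimal: 2199 | 14915 = 15063



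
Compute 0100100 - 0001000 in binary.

Method 1 - Direct subtraction (column by column from the right: bit − bit − borrow-in; if negative, add 2 and borrow 1 from the next column):
borrow: 0110000
        0100100
-       0001000
---------------
        0011100

Method 2 - Add two's complement:
Two's complement of 0001000: invert → 1110111, add 1 → 1111000
  0100100
+ 1111000
---------
 10011100  (end carry out of the top bit = 1)
Discarding the end carry: 0011100
Decimal check:
  0100100 = 32 + 4 = 36
  0001000 = 8
  36 - 8 = 28, and 0011100 = 16 + 8 + 4 = 28 ✓



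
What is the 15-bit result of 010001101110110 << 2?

Original: 010001101110110 (decimal 9078)
Shift left by 2 positions
Append 2 zeros on the right and drop the 2 high bits that overflow the 15-bit width
Result: 000110111011000 (decimal 3544)
Equivalent: 9078 << 2 = 9078 × 2^2 = 36312, truncated to 15 bits = 3544



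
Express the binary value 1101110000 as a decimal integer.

Sum of powers of 2 for each 1-bit:
2^4 + 2^5 + 2^6 + 2^8 + 2^9
= 16 + 32 + 64 + 256 + 512
= 880



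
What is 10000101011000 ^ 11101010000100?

XOR: 1 when bits differ
  10000101011000
^ 11101010000100
----------------
  01101111011100
Decimal: 8536 ^ 14980 = 7132



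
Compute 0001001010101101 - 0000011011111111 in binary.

Method 1 - Direct subtraction (column by column from the right: bit − bit − borrow-in; if negative, add 2 and borrow 1 from the next column):
borrow: 0001111111111100
        0001001010101101
-       0000011011111111
------------------------
        0000101110101110

Method 2 - Add two's complement:
Two's complement of 0000011011111111: invert → 1111100100000000, add 1 → 1111100100000001
  0001001010101101
+ 1111100100000001
------------------
 10000101110101110  (end carry out of the top bit = 1)
Discarding the end carry: 0000101110101110
Decimal check:
  0001001010101101 = 4096 + 512 + 128 + 32 + 8 + 4 + 1 = 4781
  0000011011111111 = 1024 + 512 + 128 + 64 + 32 + 16 + 8 + 4 + 2 + 1 = 1791
  4781 - 1791 = 2990, and 0000101110101110 = 2048 + 512 + 256 + 128 + 32 + 8 + 4 + 2 = 2990 ✓



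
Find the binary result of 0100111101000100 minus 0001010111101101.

Method 1 - Direct subtraction (column by column from the right: bit − bit − borrow-in; if negative, add 2 and borrow 1 from the next column):
borrow: 0110001111111110
        0100111101000100
-       0001010111101101
------------------------
        0011100101010111

Method 2 - Add two's complement:
Two's complement of 0001010111101101: invert → 1110101000010010, add 1 → 1110101000010011
  0100111101000100
+ 1110101000010011
------------------
 10011100101010111  (end carry out of the top bit = 1)
Discarding the end carry: 0011100101010111
Decimal check:
  0100111101000100 = 16384 + 2048 + 1024 + 512 + 256 + 64 + 4 = 20292
  0001010111101101 = 4096 + 1024 + 256 + 128 + 64 + 32 + 8 + 4 + 1 = 5613
  20292 - 5613 = 14679, and 0011100101010111 = 8192 + 4096 + 2048 + 256 + 64 + 16 + 4 + 2 + 1 = 14679 ✓



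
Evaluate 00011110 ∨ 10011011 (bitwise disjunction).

OR: 1 when either bit is 1
  00011110
| 10011011
----------
  10011111
Decimal: 30 | 155 = 159



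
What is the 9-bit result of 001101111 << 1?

Original: 001101111 (decimal 111)
Shift left by 1 position
Append 1 zero on the right
Result: 011011110 (decimal 222)
Equivalent: 111 << 1 = 111 × 2^1 = 222



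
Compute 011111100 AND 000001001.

AND: 1 only when both bits are 1
  011111100
& 000001001
-----------
  000001000
Decimal: 252 & 9 = 8



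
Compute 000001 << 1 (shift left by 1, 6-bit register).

Original: 000001 (decimal 1)
Shift left by 1 position
Append 1 zero on the right
Result: 000010 (decimal 2)
Equivalent: 1 << 1 = 1 × 2^1 = 2



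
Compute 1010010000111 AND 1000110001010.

AND: 1 only when both bits are 1
  1010010000111
& 1000110001010
---------------
  1000010000010
Decimal: 5255 & 4490 = 4226



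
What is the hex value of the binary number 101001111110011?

Group into 4-bit nibbles from right:
  0101 = 5
  0011 = 3
  1111 = F
  0011 = 3
Result: 53F3



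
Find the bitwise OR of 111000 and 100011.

OR: 1 when either bit is 1
  111000
| 100011
--------
  111011
Decimal: 56 | 35 = 59



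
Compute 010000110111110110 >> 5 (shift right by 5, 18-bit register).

Original: 010000110111110110 (decimal 69110)
Shift right by 5 positions
Drop the 5 low bits; fill with zeros on the left
Result: 000000100001101111 (decimal 2159)
Equivalent: 69110 >> 5 = 69110 ÷ 2^5 = 2159



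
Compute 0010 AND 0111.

AND: 1 only when both bits are 1
  0010
& 0111
------
  0010
Decimal: 2 & 7 = 2



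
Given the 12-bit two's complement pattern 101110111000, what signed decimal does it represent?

Binary: 101110111000
Sign bit: 1 (negative)
Invert: 010001000111
Add 1:  010001001000
Magnitude: 010001001000 = 1024 + 64 + 8 = 1096
Value: -1096



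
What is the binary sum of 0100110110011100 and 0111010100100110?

Add column by column from the right: bit + bit + carry-in; write the sum mod 2, carry 1 when the sum is 2 or 3.
carry:  1111101001111000
        0100110110011100
+       0111010100100110
------------------------
       01100001011000010
(the carry out of the leftmost column, 0, becomes the leading bit)
Decimal check:
  0100110110011100 = 16384 + 2048 + 1024 + 256 + 128 + 16 + 8 + 4 = 19868
  0111010100100110 = 16384 + 8192 + 4096 + 1024 + 256 + 32 + 4 + 2 = 29990
  19868 + 29990 = 49858, and 01100001011000010 = 32768 + 16384 + 512 + 128 + 64 + 2 = 49858 ✓



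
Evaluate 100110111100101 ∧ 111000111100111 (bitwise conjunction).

AND: 1 only when both bits are 1
  100110111100101
& 111000111100111
-----------------
  100000111100101
Decimal: 19941 & 29159 = 16869



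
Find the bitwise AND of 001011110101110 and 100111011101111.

AND: 1 only when both bits are 1
  001011110101110
& 100111011101111
-----------------
  000011010101110
Decimal: 6062 & 20207 = 1710



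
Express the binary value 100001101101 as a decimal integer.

Sum of powers of 2 for each 1-bit:
2^0 + 2^2 + 2^3 + 2^5 + 2^6 + 2^11
= 1 + 4 + 8 + 32 + 64 + 2048
= 2157



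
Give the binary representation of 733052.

Using repeated division by 2:
733052 ÷ 2 = 366526 remainder 0
366526 ÷ 2 = 183263 remainder 0
183263 ÷ 2 = 91631 remainder 1
91631 ÷ 2 = 45815 remainder 1
45815 ÷ 2 = 22907 remainder 1
22907 ÷ 2 = 11453 remainder 1
11453 ÷ 2 = 5726 remainder 1
5726 ÷ 2 = 2863 remainder 0
2863 ÷ 2 = 1431 remainder 1
1431 ÷ 2 = 715 remainder 1
715 ÷ 2 = 357 remainder 1
357 ÷ 2 = 178 remainder 1
178 ÷ 2 = 89 remainder 0
89 ÷ 2 = 44 remainder 1
44 ÷ 2 = 22 remainder 0
22 ÷ 2 = 11 remainder 0
11 ÷ 2 = 5 remainder 1
5 ÷ 2 = 2 remainder 1
2 ÷ 2 = 1 remainder 0
1 ÷ 2 = 0 remainder 1
Reading remainders bottom to top: 10110010111101111100



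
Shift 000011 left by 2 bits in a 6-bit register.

Original: 000011 (decimal 3)
Shift left by 2 positions
Append 2 zeros on the right
Result: 001100 (decimal 12)
Equivalent: 3 << 2 = 3 × 2^2 = 12



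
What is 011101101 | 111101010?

OR: 1 when either bit is 1
  011101101
| 111101010
-----------
  111101111
Decimal: 237 | 490 = 495



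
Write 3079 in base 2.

Using repeated division by 2:
3079 ÷ 2 = 1539 remainder 1
1539 ÷ 2 = 769 remainder 1
769 ÷ 2 = 384 remainder 1
384 ÷ 2 = 192 remainder 0
192 ÷ 2 = 96 remainder 0
96 ÷ 2 = 48 remainder 0
48 ÷ 2 = 24 remainder 0
24 ÷ 2 = 12 remainder 0
12 ÷ 2 = 6 remainder 0
6 ÷ 2 = 3 remainder 0
3 ÷ 2 = 1 remainder 1
1 ÷ 2 = 0 remainder 1
Reading remainders bottom to top: 110000000111



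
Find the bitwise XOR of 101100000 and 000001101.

XOR: 1 when bits differ
  101100000
^ 000001101
-----------
  101101101
Decimal: 352 ^ 13 = 365



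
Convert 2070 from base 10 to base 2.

Using repeated division by 2:
2070 ÷ 2 = 1035 remainder 0
1035 ÷ 2 = 517 remainder 1
517 ÷ 2 = 258 remainder 1
258 ÷ 2 = 129 remainder 0
129 ÷ 2 = 64 remainder 1
64 ÷ 2 = 32 remainder 0
32 ÷ 2 = 16 remainder 0
16 ÷ 2 = 8 remainder 0
8 ÷ 2 = 4 remainder 0
4 ÷ 2 = 2 remainder 0
2 ÷ 2 = 1 remainder 0
1 ÷ 2 = 0 remainder 1
Reading remainders bottom to top: 100000010110



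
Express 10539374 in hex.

Using repeated division by 16 (digits 10–15 are A–F):
10539374 ÷ 16 = 658710 remainder 14 (E)
658710 ÷ 16 = 41169 remainder 6
41169 ÷ 16 = 2573 remainder 1
2573 ÷ 16 = 160 remainder 13 (D)
160 ÷ 16 = 10 remainder 0
10 ÷ 16 = 0 remainder 10 (A)
Reading remainders bottom to top: A0D16E



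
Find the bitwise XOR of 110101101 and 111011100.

XOR: 1 when bits differ
  110101101
^ 111011100
-----------
  001110001
Decimal: 429 ^ 476 = 113



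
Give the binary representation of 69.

Using repeated division by 2:
69 ÷ 2 = 34 remainder 1
34 ÷ 2 = 17 remainder 0
17 ÷ 2 = 8 remainder 1
8 ÷ 2 = 4 remainder 0
4 ÷ 2 = 2 remainder 0
2 ÷ 2 = 1 remainder 0
1 ÷ 2 = 0 remainder 1
Reading remainders bottom to top: 1000101



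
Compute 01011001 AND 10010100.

AND: 1 only when both bits are 1
  01011001
& 10010100
----------
  00010000
Decimal: 89 & 148 = 16



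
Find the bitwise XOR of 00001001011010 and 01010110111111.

XOR: 1 when bits differ
  00001001011010
^ 01010110111111
----------------
  01011111100101
Decimal: 602 ^ 5567 = 6117



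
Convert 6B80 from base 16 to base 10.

Expand by place value (powers of 16):
Digit values: B = 11
6B80 = 6 × 16^3 + 11 × 16^2 + 8 × 16^1 + 0 × 16^0
= 6 × 4096 + 11 × 256 + 8 × 16 + 0 × 1
= 24576 + 2816 + 128 + 0
= 27520



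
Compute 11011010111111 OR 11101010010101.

OR: 1 when either bit is 1
  11011010111111
| 11101010010101
----------------
  11111010111111
Decimal: 14015 | 14997 = 16063



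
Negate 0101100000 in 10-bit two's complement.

Original: 0101100000
Step 1 - Invert all bits: 1010011111
Step 2 - Add 1: 1010100000
Verification: 0101100000 + 1010100000 = 10000000000; discarding the end carry (carry out of the top bit) leaves the 10-bit value 0000000000, as required for x + (-x)



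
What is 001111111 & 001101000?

AND: 1 only when both bits are 1
  001111111
& 001101000
-----------
  001101000
Decimal: 127 & 104 = 104



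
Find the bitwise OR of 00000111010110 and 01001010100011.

OR: 1 when either bit is 1
  00000111010110
| 01001010100011
----------------
  01001111110111
Decimal: 470 | 4771 = 5111



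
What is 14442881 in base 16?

Using repeated division by 16 (digits 10–15 are A–F):
14442881 ÷ 16 = 902680 remainder 1
902680 ÷ 16 = 56417 remainder 8
56417 ÷ 16 = 3526 remainder 1
3526 ÷ 16 = 220 remainder 6
220 ÷ 16 = 13 remainder 12 (C)
13 ÷ 16 = 0 remainder 13 (D)
Reading remainders bottom to top: DC6181



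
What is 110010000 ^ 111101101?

XOR: 1 when bits differ
  110010000
^ 111101101
-----------
  001111101
Decimal: 400 ^ 493 = 125



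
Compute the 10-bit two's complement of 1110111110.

Original (sign bit 1, negative): 1110111110
Step 1 - Invert all bits: 0001000001
Step 2 - Add 1: 0001000010
Verification: 1110111110 + 0001000010 = 10000000000; discarding the end carry (carry out of the top bit) leaves the 10-bit value 0000000000, as required for x + (-x)



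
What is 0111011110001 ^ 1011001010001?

XOR: 1 when bits differ
  0111011110001
^ 1011001010001
---------------
  1100010100000
Decimal: 3825 ^ 5713 = 6304



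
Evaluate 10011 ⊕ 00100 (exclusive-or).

XOR: 1 when bits differ
  10011
^ 00100
-------
  10111
Decimal: 19 ^ 4 = 23



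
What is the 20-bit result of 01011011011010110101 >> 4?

Original: 01011011011010110101 (decimal 374453)
Shift right by 4 positions
Drop the 4 low bits; fill with zeros on the left
Result: 00000101101101101011 (decimal 23403)
Equivalent: 374453 >> 4 = 374453 ÷ 2^4 = 23403



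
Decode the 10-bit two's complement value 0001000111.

Binary: 0001000111
Sign bit: 0 (non-negative)
Read directly as an unsigned value:
0001000111 = 64 + 4 + 2 + 1 = 71
Value: 71



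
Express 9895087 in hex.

Using repeated division by 16 (digits 10–15 are A–F):
9895087 ÷ 16 = 618442 remainder 15 (F)
618442 ÷ 16 = 38652 remainder 10 (A)
38652 ÷ 16 = 2415 remainder 12 (C)
2415 ÷ 16 = 150 remainder 15 (F)
150 ÷ 16 = 9 remainder 6
9 ÷ 16 = 0 remainder 9
Reading remainders bottom to top: 96FCAF



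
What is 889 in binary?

Using repeated division by 2:
889 ÷ 2 = 444 remainder 1
444 ÷ 2 = 222 remainder 0
222 ÷ 2 = 111 remainder 0
111 ÷ 2 = 55 remainder 1
55 ÷ 2 = 27 remainder 1
27 ÷ 2 = 13 remainder 1
13 ÷ 2 = 6 remainder 1
6 ÷ 2 = 3 remainder 0
3 ÷ 2 = 1 remainder 1
1 ÷ 2 = 0 remainder 1
Reading remainders bottom to top: 1101111001



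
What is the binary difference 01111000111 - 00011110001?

Method 1 - Direct subtraction (column by column from the right: bit − bit − borrow-in; if negative, add 2 and borrow 1 from the next column):
borrow: 00111100000
        01111000111
-       00011110001
-------------------
        01011010110

Method 2 - Add two's complement:
Two's complement of 00011110001: invert → 11100001110, add 1 → 11100001111
  01111000111
+ 11100001111
-------------
 101011010110  (end carry out of the top bit = 1)
Discarding the end carry: 01011010110
Decimal check:
  01111000111 = 512 + 256 + 128 + 64 + 4 + 2 + 1 = 967
  00011110001 = 128 + 64 + 32 + 16 + 1 = 241
  967 - 241 = 726, and 01011010110 = 512 + 128 + 64 + 16 + 4 + 2 = 726 ✓



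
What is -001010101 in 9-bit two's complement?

Original: 001010101
Step 1 - Invert all bits: 110101010
Step 2 - Add 1: 110101011
Verification: 001010101 + 110101011 = 1000000000; discarding the end carry (carry out of the top bit) leaves the 9-bit value 000000000, as required for x + (-x)



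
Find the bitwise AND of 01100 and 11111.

AND: 1 only when both bits are 1
  01100
& 11111
-------
  01100
Decimal: 12 & 31 = 12



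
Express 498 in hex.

Using repeated division by 16 (digits 10–15 are A–F):
498 ÷ 16 = 31 remainder 2
31 ÷ 16 = 1 remainder 15 (F)
1 ÷ 16 = 0 remainder 1
Reading remainders bottom to top: 1F2



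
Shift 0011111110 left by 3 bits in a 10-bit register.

Original: 0011111110 (decimal 254)
Shift left by 3 positions
Append 3 zeros on the right and drop the 3 high bits that overflow the 10-bit width
Result: 1111110000 (decimal 1008)
Equivalent: 254 << 3 = 254 × 2^3 = 2032, truncated to 10 bits = 1008



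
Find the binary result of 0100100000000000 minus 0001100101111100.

Method 1 - Direct subtraction (column by column from the right: bit − bit − borrow-in; if negative, add 2 and borrow 1 from the next column):
borrow: 0111111111111000
        0100100000000000
-       0001100101111100
------------------------
        0010111010000100

Method 2 - Add two's complement:
Two's complement of 0001100101111100: invert → 1110011010000011, add 1 → 1110011010000100
  0100100000000000
+ 1110011010000100
------------------
 10010111010000100  (end carry out of the top bit = 1)
Discarding the end carry: 0010111010000100
Decimal check:
  0100100000000000 = 16384 + 2048 = 18432
  0001100101111100 = 4096 + 2048 + 256 + 64 + 32 + 16 + 8 + 4 = 6524
  18432 - 6524 = 11908, and 0010111010000100 = 8192 + 2048 + 1024 + 512 + 128 + 4 = 11908 ✓



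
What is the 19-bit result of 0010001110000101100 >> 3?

Original: 0010001110000101100 (decimal 72748)
Shift right by 3 positions
Drop the 3 low bits; fill with zeros on the left
Result: 0000010001110000101 (decimal 9093)
Equivalent: 72748 >> 3 = 72748 ÷ 2^3 = 9093



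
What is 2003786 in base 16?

Using repeated division by 16 (digits 10–15 are A–F):
2003786 ÷ 16 = 125236 remainder 10 (A)
125236 ÷ 16 = 7827 remainder 4
7827 ÷ 16 = 489 remainder 3
489 ÷ 16 = 30 remainder 9
30 ÷ 16 = 1 remainder 14 (E)
1 ÷ 16 = 0 remainder 1
Reading remainders bottom to top: 1E934A



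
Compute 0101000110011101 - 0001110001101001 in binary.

Method 1 - Direct subtraction (column by column from the right: bit − bit − borrow-in; if negative, add 2 and borrow 1 from the next column):
borrow: 0111100011000000
        0101000110011101
-       0001110001101001
------------------------
        0011010100110100

Method 2 - Add two's complement:
Two's complement of 0001110001101001: invert → 1110001110010110, add 1 → 1110001110010111
  0101000110011101
+ 1110001110010111
------------------
 10011010100110100  (end carry out of the top bit = 1)
Discarding the end carry: 0011010100110100
Decimal check:
  0101000110011101 = 16384 + 4096 + 256 + 128 + 16 + 8 + 4 + 1 = 20893
  0001110001101001 = 4096 + 2048 + 1024 + 64 + 32 + 8 + 1 = 7273
  20893 - 7273 = 13620, and 0011010100110100 = 8192 + 4096 + 1024 + 256 + 32 + 16 + 4 = 13620 ✓



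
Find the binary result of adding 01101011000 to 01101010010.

Add column by column from the right: bit + bit + carry-in; write the sum mod 2, carry 1 when the sum is 2 or 3.
carry:  11010100000
        01101011000
+       01101010010
-------------------
       011010101010
(the carry out of the leftmost column, 0, becomes the leading bit)
Decimal check:
  01101011000 = 512 + 256 + 64 + 16 + 8 = 856
  01101010010 = 512 + 256 + 64 + 16 + 2 = 850
  856 + 850 = 1706, and 011010101010 = 1024 + 512 + 128 + 32 + 8 + 2 = 1706 ✓



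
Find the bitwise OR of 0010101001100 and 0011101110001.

OR: 1 when either bit is 1
  0010101001100
| 0011101110001
---------------
  0011101111101
Decimal: 1356 | 1905 = 1917



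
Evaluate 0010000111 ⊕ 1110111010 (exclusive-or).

XOR: 1 when bits differ
  0010000111
^ 1110111010
------------
  1100111101
Decimal: 135 ^ 954 = 829



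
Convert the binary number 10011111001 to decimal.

Sum of powers of 2 for each 1-bit:
2^0 + 2^3 + 2^4 + 2^5 + 2^6 + 2^7 + 2^10
= 1 + 8 + 16 + 32 + 64 + 128 + 1024
= 1273



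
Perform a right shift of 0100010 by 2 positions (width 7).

Original: 0100010 (decimal 34)
Shift right by 2 positions
Drop the 2 low bits; fill with zeros on the left
Result: 0001000 (decimal 8)
Equivalent: 34 >> 2 = 34 ÷ 2^2 = 8



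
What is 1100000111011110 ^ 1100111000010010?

XOR: 1 when bits differ
  1100000111011110
^ 1100111000010010
------------------
  0000111111001100
Decimal: 49630 ^ 52754 = 4044



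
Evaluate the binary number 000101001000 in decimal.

Sum of powers of 2 for each 1-bit:
2^3 + 2^6 + 2^8
= 8 + 64 + 256
= 328



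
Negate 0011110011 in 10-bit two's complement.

Original: 0011110011
Step 1 - Invert all bits: 1100001100
Step 2 - Add 1: 1100001101
Verification: 0011110011 + 1100001101 = 10000000000; discarding the end carry (carry out of the top bit) leaves the 10-bit value 0000000000, as required for x + (-x)



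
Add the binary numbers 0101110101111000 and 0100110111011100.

Add column by column from the right: bit + bit + carry-in; write the sum mod 2, carry 1 when the sum is 2 or 3.
carry:  1011101111110000
        0101110101111000
+       0100110111011100
------------------------
       01010101101010100
(the carry out of the leftmost column, 0, becomes the leading bit)
Decimal check:
  0101110101111000 = 16384 + 4096 + 2048 + 1024 + 256 + 64 + 32 + 16 + 8 = 23928
  0100110111011100 = 16384 + 2048 + 1024 + 256 + 128 + 64 + 16 + 8 + 4 = 19932
  23928 + 19932 = 43860, and 01010101101010100 = 32768 + 8192 + 2048 + 512 + 256 + 64 + 16 + 4 = 43860 ✓



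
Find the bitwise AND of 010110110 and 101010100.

AND: 1 only when both bits are 1
  010110110
& 101010100
-----------
  000010100
Decimal: 182 & 340 = 20



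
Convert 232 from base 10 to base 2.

Using repeated division by 2:
232 ÷ 2 = 116 remainder 0
116 ÷ 2 = 58 remainder 0
58 ÷ 2 = 29 remainder 0
29 ÷ 2 = 14 remainder 1
14 ÷ 2 = 7 remainder 0
7 ÷ 2 = 3 remainder 1
3 ÷ 2 = 1 remainder 1
1 ÷ 2 = 0 remainder 1
Reading remainders bottom to top: 11101000



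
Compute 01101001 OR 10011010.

OR: 1 when either bit is 1
  01101001
| 10011010
----------
  11111011
Decimal: 105 | 154 = 251



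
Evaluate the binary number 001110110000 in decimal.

Sum of powers of 2 for each 1-bit:
2^4 + 2^5 + 2^7 + 2^8 + 2^9
= 16 + 32 + 128 + 256 + 512
= 944



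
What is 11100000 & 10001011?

AND: 1 only when both bits are 1
  11100000
& 10001011
----------
  10000000
Decimal: 224 & 139 = 128



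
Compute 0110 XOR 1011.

XOR: 1 when bits differ
  0110
^ 1011
------
  1101
Decimal: 6 ^ 11 = 13



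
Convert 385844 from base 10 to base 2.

Using repeated division by 2:
385844 ÷ 2 = 192922 remainder 0
192922 ÷ 2 = 96461 remainder 0
96461 ÷ 2 = 48230 remainder 1
48230 ÷ 2 = 24115 remainder 0
24115 ÷ 2 = 12057 remainder 1
12057 ÷ 2 = 6028 remainder 1
6028 ÷ 2 = 3014 remainder 0
3014 ÷ 2 = 1507 remainder 0
1507 ÷ 2 = 753 remainder 1
753 ÷ 2 = 376 remainder 1
376 ÷ 2 = 188 remainder 0
188 ÷ 2 = 94 remainder 0
94 ÷ 2 = 47 remainder 0
47 ÷ 2 = 23 remainder 1
23 ÷ 2 = 11 remainder 1
11 ÷ 2 = 5 remainder 1
5 ÷ 2 = 2 remainder 1
2 ÷ 2 = 1 remainder 0
1 ÷ 2 = 0 remainder 1
Reading remainders bottom to top: 1011110001100110100



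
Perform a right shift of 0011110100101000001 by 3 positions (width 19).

Original: 0011110100101000001 (decimal 125249)
Shift right by 3 positions
Drop the 3 low bits; fill with zeros on the left
Result: 0000011110100101000 (decimal 15656)
Equivalent: 125249 >> 3 = 125249 ÷ 2^3 = 15656



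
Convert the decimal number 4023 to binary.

Using repeated division by 2:
4023 ÷ 2 = 2011 remainder 1
2011 ÷ 2 = 1005 remainder 1
1005 ÷ 2 = 502 remainder 1
502 ÷ 2 = 251 remainder 0
251 ÷ 2 = 125 remainder 1
125 ÷ 2 = 62 remainder 1
62 ÷ 2 = 31 remainder 0
31 ÷ 2 = 15 remainder 1
15 ÷ 2 = 7 remainder 1
7 ÷ 2 = 3 remainder 1
3 ÷ 2 = 1 remainder 1
1 ÷ 2 = 0 remainder 1
Reading remainders bottom to top: 111110110111

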